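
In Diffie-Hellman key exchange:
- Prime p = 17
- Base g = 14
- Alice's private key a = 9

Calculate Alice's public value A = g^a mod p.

Step 1: A = g^a mod p = 14^9 mod 17.
  14^1 mod 17 = 14
  14^2 mod 17 = (14 * 14) mod 17 = 9
  14^3 mod 17 = (9 * 14) mod 17 = 7
  14^4 mod 17 = (7 * 14) mod 17 = 13
  14^5 mod 17 = (13 * 14) mod 17 = 12
  14^6 mod 17 = (12 * 14) mod 17 = 15
  14^7 mod 17 = (15 * 14) mod 17 = 6
  14^8 mod 17 = (6 * 14) mod 17 = 16
  14^9 mod 17 = (16 * 14) mod 17 = 3
Result: A = 3.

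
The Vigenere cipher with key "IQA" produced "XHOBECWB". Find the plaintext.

Step 1: Extend key: IQAIQAIQ
Step 2: Decrypt each letter (c - k) mod 26:
  X(23) - I(8) = (23-8) mod 26 = 15 = P
  H(7) - Q(16) = (7-16) mod 26 = 17 = R
  O(14) - A(0) = (14-0) mod 26 = 14 = O
  B(1) - I(8) = (1-8) mod 26 = 19 = T
  E(4) - Q(16) = (4-16) mod 26 = 14 = O
  C(2) - A(0) = (2-0) mod 26 = 2 = C
  W(22) - I(8) = (22-8) mod 26 = 14 = O
  B(1) - Q(16) = (1-16) mod 26 = 11 = L
Plaintext: PROTOCOL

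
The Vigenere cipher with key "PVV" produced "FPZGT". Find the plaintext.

Step 1: Extend key: PVVPV
Step 2: Decrypt each letter (c - k) mod 26:
  F(5) - P(15) = (5-15) mod 26 = 16 = Q
  P(15) - V(21) = (15-21) mod 26 = 20 = U
  Z(25) - V(21) = (25-21) mod 26 = 4 = E
  G(6) - P(15) = (6-15) mod 26 = 17 = R
  T(19) - V(21) = (19-21) mod 26 = 24 = Y
Plaintext: QUERY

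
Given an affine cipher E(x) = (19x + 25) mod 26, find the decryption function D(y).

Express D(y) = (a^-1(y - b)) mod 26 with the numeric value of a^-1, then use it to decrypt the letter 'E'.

Step 1: Find a^-1, the modular inverse of 19 mod 26.
Step 2: We need 19 * a^-1 = 1 (mod 26).
Step 3: 19 * 11 = 209 = 8 * 26 + 1, so a^-1 = 11.
Step 4: D(y) = 11(y - 25) mod 26.
Step 5: Apply to 'E' (y = 4): D(4) = 11 * (4 - 25) mod 26 = 11 * -21 mod 26 = 3 -> 'D'.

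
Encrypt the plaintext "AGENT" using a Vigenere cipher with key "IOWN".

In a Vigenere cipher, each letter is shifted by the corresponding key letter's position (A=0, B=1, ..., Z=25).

Step 1: Repeat key to match plaintext length:
  Plaintext: AGENT
  Key:       IOWNI
Step 2: Encrypt each letter:
  A(0) + I(8) = (0+8) mod 26 = 8 = I
  G(6) + O(14) = (6+14) mod 26 = 20 = U
  E(4) + W(22) = (4+22) mod 26 = 0 = A
  N(13) + N(13) = (13+13) mod 26 = 0 = A
  T(19) + I(8) = (19+8) mod 26 = 1 = B
Ciphertext: IUAAB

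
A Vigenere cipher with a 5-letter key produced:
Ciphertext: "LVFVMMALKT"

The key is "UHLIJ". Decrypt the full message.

Step 1: Key 'UHLIJ' has length 5. Extended key: UHLIJUHLIJ
Step 2: Decrypt each position:
  L(11) - U(20) = 17 = R
  V(21) - H(7) = 14 = O
  F(5) - L(11) = 20 = U
  V(21) - I(8) = 13 = N
  M(12) - J(9) = 3 = D
  M(12) - U(20) = 18 = S
  A(0) - H(7) = 19 = T
  L(11) - L(11) = 0 = A
  K(10) - I(8) = 2 = C
  T(19) - J(9) = 10 = K
Plaintext: ROUNDSTACK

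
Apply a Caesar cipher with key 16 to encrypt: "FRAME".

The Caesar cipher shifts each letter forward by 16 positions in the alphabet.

Step 1: For each letter, shift forward by 16 positions (mod 26).
  F (position 5) -> position (5+16) mod 26 = 21 -> V
  R (position 17) -> position (17+16) mod 26 = 7 -> H
  A (position 0) -> position (0+16) mod 26 = 16 -> Q
  M (position 12) -> position (12+16) mod 26 = 2 -> C
  E (position 4) -> position (4+16) mod 26 = 20 -> U
Result: VHQCU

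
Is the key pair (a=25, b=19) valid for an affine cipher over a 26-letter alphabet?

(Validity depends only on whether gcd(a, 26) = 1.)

Step 1: Compute gcd(25, 26).
Step 2: gcd(25, 26) = 1.
Since gcd = 1, 25 is coprime with 26, so it is a valid key.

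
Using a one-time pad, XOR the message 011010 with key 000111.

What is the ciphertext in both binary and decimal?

Step 1: Write out the XOR operation bit by bit:
  Message: 011010
  Key:     000111
  XOR:     011101
Step 2: Convert to decimal: 011101 = 29.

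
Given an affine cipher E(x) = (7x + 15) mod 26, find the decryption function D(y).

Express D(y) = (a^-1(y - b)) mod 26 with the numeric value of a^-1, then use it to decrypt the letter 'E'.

Step 1: Find a^-1, the modular inverse of 7 mod 26.
Step 2: We need 7 * a^-1 = 1 (mod 26).
Step 3: 7 * 15 = 105 = 4 * 26 + 1, so a^-1 = 15.
Step 4: D(y) = 15(y - 15) mod 26.
Step 5: Apply to 'E' (y = 4): D(4) = 15 * (4 - 15) mod 26 = 15 * -11 mod 26 = 17 -> 'R'.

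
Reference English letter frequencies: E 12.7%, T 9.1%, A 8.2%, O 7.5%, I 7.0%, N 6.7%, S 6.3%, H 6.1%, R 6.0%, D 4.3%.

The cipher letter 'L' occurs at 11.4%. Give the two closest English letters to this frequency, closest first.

Step 1: Observed frequency of 'L' is 11.4%.
Step 2: Compute distances to each reference frequency and sort:
  E (12.7%): difference = 1.3% <-- BEST
  T (9.1%): difference = 2.3% <-- RUNNER-UP
  A (8.2%): difference = 3.2%
  O (7.5%): difference = 3.9%
  I (7.0%): difference = 4.4%
Step 3: Most likely is 'E' (12.7%, diff 1.3%); second most likely is 'T' (9.1%, diff 2.3%).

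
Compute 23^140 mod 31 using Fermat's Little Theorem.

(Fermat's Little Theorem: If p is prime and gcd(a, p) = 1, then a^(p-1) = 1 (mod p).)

Step 1: Since 31 is prime, by Fermat's Little Theorem: 23^30 = 1 (mod 31).
Step 2: Reduce exponent: 140 mod 30 = 20.
Step 3: So 23^140 = 23^20 (mod 31).
Step 4: 23^20 mod 31 = 1.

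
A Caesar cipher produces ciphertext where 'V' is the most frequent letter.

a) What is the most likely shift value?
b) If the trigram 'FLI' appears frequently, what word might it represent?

Step 1: In English, 'E' is the most frequent letter (12.7%).
Step 2: The most frequent ciphertext letter is 'V' (position 21).
Step 3: Shift = (21 - 4) mod 26 = 17.
Step 4: Decrypt 'FLI' by shifting back 17:
  F -> O
  L -> U
  I -> R
Step 5: 'FLI' decrypts to 'OUR'.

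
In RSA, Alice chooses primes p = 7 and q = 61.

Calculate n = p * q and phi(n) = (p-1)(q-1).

Step 1: n = p * q = 7 * 61 = 427.
Step 2: phi(n) = (p-1)(q-1) = 6 * 60 = 360.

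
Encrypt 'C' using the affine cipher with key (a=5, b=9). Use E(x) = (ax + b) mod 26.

Step 1: Convert 'C' to number: x = 2.
Step 2: E(2) = (5 * 2 + 9) mod 26 = 19 mod 26 = 19.
Step 3: Convert 19 back to letter: T.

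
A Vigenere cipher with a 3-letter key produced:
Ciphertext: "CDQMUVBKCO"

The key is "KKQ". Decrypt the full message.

Step 1: Key 'KKQ' has length 3. Extended key: KKQKKQKKQK
Step 2: Decrypt each position:
  C(2) - K(10) = 18 = S
  D(3) - K(10) = 19 = T
  Q(16) - Q(16) = 0 = A
  M(12) - K(10) = 2 = C
  U(20) - K(10) = 10 = K
  V(21) - Q(16) = 5 = F
  B(1) - K(10) = 17 = R
  K(10) - K(10) = 0 = A
  C(2) - Q(16) = 12 = M
  O(14) - K(10) = 4 = E
Plaintext: STACKFRAME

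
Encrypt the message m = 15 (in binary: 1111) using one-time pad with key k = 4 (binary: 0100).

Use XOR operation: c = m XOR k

Step 1: Write out the XOR operation bit by bit:
  Message: 1111
  Key:     0100
  XOR:     1011
Step 2: Convert to decimal: 1011 = 11.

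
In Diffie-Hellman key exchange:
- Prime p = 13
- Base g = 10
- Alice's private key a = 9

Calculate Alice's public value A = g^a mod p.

Step 1: A = g^a mod p = 10^9 mod 13.
  10^1 mod 13 = 10
  10^2 mod 13 = (10 * 10) mod 13 = 9
  10^3 mod 13 = (9 * 10) mod 13 = 12
  10^4 mod 13 = (12 * 10) mod 13 = 3
  10^5 mod 13 = (3 * 10) mod 13 = 4
  10^6 mod 13 = (4 * 10) mod 13 = 1
  10^7 mod 13 = (1 * 10) mod 13 = 10
  10^8 mod 13 = (10 * 10) mod 13 = 9
  10^9 mod 13 = (9 * 10) mod 13 = 12
Result: A = 12.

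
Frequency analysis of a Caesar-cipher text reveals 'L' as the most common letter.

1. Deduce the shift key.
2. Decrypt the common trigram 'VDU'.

Step 1: In English, 'E' is the most frequent letter (12.7%).
Step 2: The most frequent ciphertext letter is 'L' (position 11).
Step 3: Shift = (11 - 4) mod 26 = 7.
Step 4: Decrypt 'VDU' by shifting back 7:
  V -> O
  D -> W
  U -> N
Step 5: 'VDU' decrypts to 'OWN'.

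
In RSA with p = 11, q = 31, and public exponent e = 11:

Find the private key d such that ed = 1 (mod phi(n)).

Step 1: n = 11 * 31 = 341.
Step 2: phi(n) = 10 * 30 = 300.
Step 3: Find d such that 11 * d = 1 (mod 300).
Step 4: d = 11^(-1) mod 300 = 191.
Verification: 11 * 191 = 2101 = 7 * 300 + 1.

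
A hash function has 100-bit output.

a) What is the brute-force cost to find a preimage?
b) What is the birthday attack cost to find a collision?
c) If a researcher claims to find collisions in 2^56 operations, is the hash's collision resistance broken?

Step 1: Preimage resistance requires brute-force of 2^100 operations.
Step 2: Collision resistance (birthday bound) = 2^(100/2) = 2^50.
Step 3: The claimed attack costs 2^56 operations.
Step 4: Since 2^56 >= 2^50, the claimed attack is no faster than the generic birthday attack, so this does not break collision resistance.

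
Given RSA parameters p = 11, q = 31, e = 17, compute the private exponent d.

Step 1: n = 11 * 31 = 341.
Step 2: phi(n) = 10 * 30 = 300.
Step 3: Find d such that 17 * d = 1 (mod 300).
Step 4: d = 17^(-1) mod 300 = 53.
Verification: 17 * 53 = 901 = 3 * 300 + 1.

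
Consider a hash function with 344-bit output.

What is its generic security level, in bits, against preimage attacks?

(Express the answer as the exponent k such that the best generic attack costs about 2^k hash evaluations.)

Step 1: The hash has a 344-bit output.
Step 2: Preimage resistance means: given a digest h(x), it should be infeasible to find any input that hashes to it.
With a 344-bit output there are 2^344 possible digests, so a generic brute-force preimage search costs about 2^344 evaluations.
Step 3: Security level = 344 bits.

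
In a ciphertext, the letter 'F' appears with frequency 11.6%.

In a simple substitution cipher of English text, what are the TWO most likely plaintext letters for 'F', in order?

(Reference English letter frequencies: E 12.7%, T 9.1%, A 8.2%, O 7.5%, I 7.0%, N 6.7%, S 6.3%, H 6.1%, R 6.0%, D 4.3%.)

Step 1: Observed frequency of 'F' is 11.6%.
Step 2: Compute distances to each reference frequency and sort:
  E (12.7%): difference = 1.1% <-- BEST
  T (9.1%): difference = 2.5% <-- RUNNER-UP
  A (8.2%): difference = 3.4%
  O (7.5%): difference = 4.1%
  I (7.0%): difference = 4.6%
Step 3: Most likely is 'E' (12.7%, diff 1.1%); second most likely is 'T' (9.1%, diff 2.5%).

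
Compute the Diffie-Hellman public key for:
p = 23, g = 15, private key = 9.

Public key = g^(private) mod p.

Step 1: A = g^a mod p = 15^9 mod 23.
  15^1 mod 23 = 15
  15^2 mod 23 = (15 * 15) mod 23 = 18
  15^3 mod 23 = (18 * 15) mod 23 = 17
  15^4 mod 23 = (17 * 15) mod 23 = 2
  15^5 mod 23 = (2 * 15) mod 23 = 7
  15^6 mod 23 = (7 * 15) mod 23 = 13
  15^7 mod 23 = (13 * 15) mod 23 = 11
  15^8 mod 23 = (11 * 15) mod 23 = 4
  15^9 mod 23 = (4 * 15) mod 23 = 14
Result: A = 14.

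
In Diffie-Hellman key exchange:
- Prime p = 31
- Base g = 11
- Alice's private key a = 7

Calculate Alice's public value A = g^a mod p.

Step 1: A = g^a mod p = 11^7 mod 31.
  11^1 mod 31 = 11
  11^2 mod 31 = (11 * 11) mod 31 = 28
  11^3 mod 31 = (28 * 11) mod 31 = 29
  11^4 mod 31 = (29 * 11) mod 31 = 9
  11^5 mod 31 = (9 * 11) mod 31 = 6
  11^6 mod 31 = (6 * 11) mod 31 = 4
  11^7 mod 31 = (4 * 11) mod 31 = 13
Result: A = 13.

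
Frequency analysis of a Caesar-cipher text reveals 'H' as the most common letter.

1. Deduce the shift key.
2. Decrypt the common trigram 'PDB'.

Step 1: In English, 'E' is the most frequent letter (12.7%).
Step 2: The most frequent ciphertext letter is 'H' (position 7).
Step 3: Shift = (7 - 4) mod 26 = 3.
Step 4: Decrypt 'PDB' by shifting back 3:
  P -> M
  D -> A
  B -> Y
Step 5: 'PDB' decrypts to 'MAY'.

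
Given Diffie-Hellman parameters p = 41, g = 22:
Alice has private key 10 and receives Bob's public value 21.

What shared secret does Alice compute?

Step 1: s = B^a mod p = 21^10 mod 41.
  21^1 mod 41 = 21
  21^2 mod 41 = (21 * 21) mod 41 = 31
  21^3 mod 41 = (31 * 21) mod 41 = 36
  21^4 mod 41 = (36 * 21) mod 41 = 18
  21^5 mod 41 = (18 * 21) mod 41 = 9
  21^6 mod 41 = (9 * 21) mod 41 = 25
  21^7 mod 41 = (25 * 21) mod 41 = 33
  21^8 mod 41 = (33 * 21) mod 41 = 37
  21^9 mod 41 = (37 * 21) mod 41 = 39
  21^10 mod 41 = (39 * 21) mod 41 = 40
Result: shared secret = 40.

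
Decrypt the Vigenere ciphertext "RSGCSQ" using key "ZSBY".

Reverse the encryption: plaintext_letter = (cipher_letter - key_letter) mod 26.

Step 1: Extend key: ZSBYZS
Step 2: Decrypt each letter (c - k) mod 26:
  R(17) - Z(25) = (17-25) mod 26 = 18 = S
  S(18) - S(18) = (18-18) mod 26 = 0 = A
  G(6) - B(1) = (6-1) mod 26 = 5 = F
  C(2) - Y(24) = (2-24) mod 26 = 4 = E
  S(18) - Z(25) = (18-25) mod 26 = 19 = T
  Q(16) - S(18) = (16-18) mod 26 = 24 = Y
Plaintext: SAFETY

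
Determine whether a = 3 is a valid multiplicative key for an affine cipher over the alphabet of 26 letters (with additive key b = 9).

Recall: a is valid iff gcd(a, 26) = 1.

Step 1: Compute gcd(3, 26).
Step 2: gcd(3, 26) = 1.
Since gcd = 1, 3 is coprime with 26, so it is a valid key.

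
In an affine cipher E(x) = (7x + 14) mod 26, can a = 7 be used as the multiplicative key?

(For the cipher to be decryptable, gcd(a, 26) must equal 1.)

Step 1: Compute gcd(7, 26).
Step 2: gcd(7, 26) = 1.
Since gcd = 1, 7 is coprime with 26, so it is a valid key.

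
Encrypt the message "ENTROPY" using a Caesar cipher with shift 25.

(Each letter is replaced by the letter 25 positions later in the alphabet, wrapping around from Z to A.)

Step 1: For each letter, shift forward by 25 positions (mod 26).
  E (position 4) -> position (4+25) mod 26 = 3 -> D
  N (position 13) -> position (13+25) mod 26 = 12 -> M
  T (position 19) -> position (19+25) mod 26 = 18 -> S
  R (position 17) -> position (17+25) mod 26 = 16 -> Q
  O (position 14) -> position (14+25) mod 26 = 13 -> N
  P (position 15) -> position (15+25) mod 26 = 14 -> O
  Y (position 24) -> position (24+25) mod 26 = 23 -> X
Result: DMSQNOX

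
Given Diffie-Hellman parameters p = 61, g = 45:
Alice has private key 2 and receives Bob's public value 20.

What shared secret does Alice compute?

Step 1: s = B^a mod p = 20^2 mod 61.
  20^1 mod 61 = 20
  20^2 mod 61 = (20 * 20) mod 61 = 34
Result: shared secret = 34.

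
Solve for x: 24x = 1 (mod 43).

Step 1: We need x such that 24 * x = 1 (mod 43).
Step 2: Using the extended Euclidean algorithm or trial:
  24 * 9 = 216 = 5 * 43 + 1.
Step 3: Since 216 mod 43 = 1, the inverse is x = 9.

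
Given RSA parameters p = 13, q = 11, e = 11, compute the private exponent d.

Step 1: n = 13 * 11 = 143.
Step 2: phi(n) = 12 * 10 = 120.
Step 3: Find d such that 11 * d = 1 (mod 120).
Step 4: d = 11^(-1) mod 120 = 11.
Verification: 11 * 11 = 121 = 1 * 120 + 1.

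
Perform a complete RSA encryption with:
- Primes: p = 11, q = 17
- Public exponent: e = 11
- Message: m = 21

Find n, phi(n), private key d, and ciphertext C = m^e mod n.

Step 1: n = 11 * 17 = 187.
Step 2: phi(n) = (11-1)(17-1) = 10 * 16 = 160.
Step 3: Find d = 11^(-1) mod 160 = 131.
  Verify: 11 * 131 = 1441 = 1 (mod 160).
Step 4: C = 21^11 mod 187 = 98.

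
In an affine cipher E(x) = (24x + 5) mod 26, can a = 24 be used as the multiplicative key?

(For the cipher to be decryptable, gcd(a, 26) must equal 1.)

Step 1: Compute gcd(24, 26).
Step 2: gcd(24, 26) = 2.
Since gcd = 2 != 1, 24 shares a common factor with 26, so it cannot be used.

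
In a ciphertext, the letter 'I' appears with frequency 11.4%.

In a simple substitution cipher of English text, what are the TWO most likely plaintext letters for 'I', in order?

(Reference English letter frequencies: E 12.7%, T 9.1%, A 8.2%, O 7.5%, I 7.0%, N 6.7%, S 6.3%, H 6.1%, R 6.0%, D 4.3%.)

Step 1: Observed frequency of 'I' is 11.4%.
Step 2: Compute distances to each reference frequency and sort:
  E (12.7%): difference = 1.3% <-- BEST
  T (9.1%): difference = 2.3% <-- RUNNER-UP
  A (8.2%): difference = 3.2%
  O (7.5%): difference = 3.9%
  I (7.0%): difference = 4.4%
Step 3: Most likely is 'E' (12.7%, diff 1.3%); second most likely is 'T' (9.1%, diff 2.3%).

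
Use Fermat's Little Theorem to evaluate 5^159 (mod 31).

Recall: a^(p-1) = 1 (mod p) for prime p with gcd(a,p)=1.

Step 1: Since 31 is prime, by Fermat's Little Theorem: 5^30 = 1 (mod 31).
Step 2: Reduce exponent: 159 mod 30 = 9.
Step 3: So 5^159 = 5^9 (mod 31).
Step 4: 5^9 mod 31 = 1.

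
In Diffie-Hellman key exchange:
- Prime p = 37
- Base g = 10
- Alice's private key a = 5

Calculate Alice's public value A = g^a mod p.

Step 1: A = g^a mod p = 10^5 mod 37.
  10^1 mod 37 = 10
  10^2 mod 37 = (10 * 10) mod 37 = 26
  10^3 mod 37 = (26 * 10) mod 37 = 1
  10^4 mod 37 = (1 * 10) mod 37 = 10
  10^5 mod 37 = (10 * 10) mod 37 = 26
Result: A = 26.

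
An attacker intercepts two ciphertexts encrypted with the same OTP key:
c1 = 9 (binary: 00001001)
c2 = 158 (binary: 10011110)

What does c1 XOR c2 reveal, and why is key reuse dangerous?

Step 1: c1 XOR c2 = (m1 XOR k) XOR (m2 XOR k).
Step 2: By XOR associativity/commutativity: = m1 XOR m2 XOR k XOR k = m1 XOR m2.
Step 3: 00001001 XOR 10011110 = 10010111 = 151.
Step 4: The key cancels out! An attacker learns m1 XOR m2 = 151, revealing the relationship between plaintexts.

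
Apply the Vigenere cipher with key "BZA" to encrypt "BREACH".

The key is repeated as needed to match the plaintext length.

Step 1: Repeat key to match plaintext length:
  Plaintext: BREACH
  Key:       BZABZA
Step 2: Encrypt each letter:
  B(1) + B(1) = (1+1) mod 26 = 2 = C
  R(17) + Z(25) = (17+25) mod 26 = 16 = Q
  E(4) + A(0) = (4+0) mod 26 = 4 = E
  A(0) + B(1) = (0+1) mod 26 = 1 = B
  C(2) + Z(25) = (2+25) mod 26 = 1 = B
  H(7) + A(0) = (7+0) mod 26 = 7 = H
Ciphertext: CQEBBH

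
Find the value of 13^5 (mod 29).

Step 1: Compute 13^5 mod 29 step by step, reducing modulo 29 at each step.
  13^1 mod 29 = 13
  13^2 mod 29 = (13 * 13) mod 29 = 24
  13^3 mod 29 = (24 * 13) mod 29 = 22
  13^4 mod 29 = (22 * 13) mod 29 = 25
  13^5 mod 29 = (25 * 13) mod 29 = 6
Step 2: Result = 6.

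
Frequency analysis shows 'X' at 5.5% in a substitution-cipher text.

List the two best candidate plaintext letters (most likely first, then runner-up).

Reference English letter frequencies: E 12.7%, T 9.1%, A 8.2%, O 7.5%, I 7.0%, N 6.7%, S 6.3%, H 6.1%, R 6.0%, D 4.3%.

Step 1: Observed frequency of 'X' is 5.5%.
Step 2: Compute distances to each reference frequency and sort:
  R (6.0%): difference = 0.5% <-- BEST
  H (6.1%): difference = 0.6% <-- RUNNER-UP
  S (6.3%): difference = 0.8%
  N (6.7%): difference = 1.2%
  D (4.3%): difference = 1.2%
Step 3: Most likely is 'R' (6.0%, diff 0.5%); second most likely is 'H' (6.1%, diff 0.6%).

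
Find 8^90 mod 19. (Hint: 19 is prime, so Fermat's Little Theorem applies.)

Step 1: Since 19 is prime, by Fermat's Little Theorem: 8^18 = 1 (mod 19).
Step 2: Reduce exponent: 90 mod 18 = 0.
Step 3: So 8^90 = 8^0 (mod 19).
Step 4: 8^0 mod 19 = 1.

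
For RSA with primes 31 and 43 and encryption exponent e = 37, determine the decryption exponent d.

Step 1: n = 31 * 43 = 1333.
Step 2: phi(n) = 30 * 42 = 1260.
Step 3: Find d such that 37 * d = 1 (mod 1260).
Step 4: d = 37^(-1) mod 1260 = 613.
Verification: 37 * 613 = 22681 = 18 * 1260 + 1.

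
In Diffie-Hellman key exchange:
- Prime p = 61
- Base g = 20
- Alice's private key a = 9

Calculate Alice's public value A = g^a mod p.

Step 1: A = g^a mod p = 20^9 mod 61.
  20^1 mod 61 = 20
  20^2 mod 61 = (20 * 20) mod 61 = 34
  20^3 mod 61 = (34 * 20) mod 61 = 9
  20^4 mod 61 = (9 * 20) mod 61 = 58
  20^5 mod 61 = (58 * 20) mod 61 = 1
  20^6 mod 61 = (1 * 20) mod 61 = 20
  20^7 mod 61 = (20 * 20) mod 61 = 34
  20^8 mod 61 = (34 * 20) mod 61 = 9
  20^9 mod 61 = (9 * 20) mod 61 = 58
Result: A = 58.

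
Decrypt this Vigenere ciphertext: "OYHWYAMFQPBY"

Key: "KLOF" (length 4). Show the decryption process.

Step 1: Key 'KLOF' has length 4. Extended key: KLOFKLOFKLOF
Step 2: Decrypt each position:
  O(14) - K(10) = 4 = E
  Y(24) - L(11) = 13 = N
  H(7) - O(14) = 19 = T
  W(22) - F(5) = 17 = R
  Y(24) - K(10) = 14 = O
  A(0) - L(11) = 15 = P
  M(12) - O(14) = 24 = Y
  F(5) - F(5) = 0 = A
  Q(16) - K(10) = 6 = G
  P(15) - L(11) = 4 = E
  B(1) - O(14) = 13 = N
  Y(24) - F(5) = 19 = T
Plaintext: ENTROPYAGENT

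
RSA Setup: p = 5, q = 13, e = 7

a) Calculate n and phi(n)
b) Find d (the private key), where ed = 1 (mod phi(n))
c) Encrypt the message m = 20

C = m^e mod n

Step 1: n = 5 * 13 = 65.
Step 2: phi(n) = (5-1)(13-1) = 4 * 12 = 48.
Step 3: Find d = 7^(-1) mod 48 = 7.
  Verify: 7 * 7 = 49 = 1 (mod 48).
Step 4: C = 20^7 mod 65 = 45.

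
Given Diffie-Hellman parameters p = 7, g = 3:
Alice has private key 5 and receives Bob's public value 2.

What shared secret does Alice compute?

Step 1: s = B^a mod p = 2^5 mod 7.
  2^1 mod 7 = 2
  2^2 mod 7 = (2 * 2) mod 7 = 4
  2^3 mod 7 = (4 * 2) mod 7 = 1
  2^4 mod 7 = (1 * 2) mod 7 = 2
  2^5 mod 7 = (2 * 2) mod 7 = 4
Result: shared secret = 4.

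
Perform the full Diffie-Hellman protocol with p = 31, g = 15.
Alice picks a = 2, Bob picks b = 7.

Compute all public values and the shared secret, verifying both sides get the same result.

Step 1: A = g^a mod p = 15^2 mod 31 = 8.
Step 2: B = g^b mod p = 15^7 mod 31 = 23.
Step 3: Alice computes s = B^a mod p = 23^2 mod 31 = 2.
Step 4: Bob computes s = A^b mod p = 8^7 mod 31 = 2.
Both sides agree: shared secret = 2.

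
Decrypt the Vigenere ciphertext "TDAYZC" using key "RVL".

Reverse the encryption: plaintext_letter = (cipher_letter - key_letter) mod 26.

Step 1: Extend key: RVLRVL
Step 2: Decrypt each letter (c - k) mod 26:
  T(19) - R(17) = (19-17) mod 26 = 2 = C
  D(3) - V(21) = (3-21) mod 26 = 8 = I
  A(0) - L(11) = (0-11) mod 26 = 15 = P
  Y(24) - R(17) = (24-17) mod 26 = 7 = H
  Z(25) - V(21) = (25-21) mod 26 = 4 = E
  C(2) - L(11) = (2-11) mod 26 = 17 = R
Plaintext: CIPHER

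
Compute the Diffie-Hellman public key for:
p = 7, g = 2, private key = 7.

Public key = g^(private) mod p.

Step 1: A = g^a mod p = 2^7 mod 7.
  2^1 mod 7 = 2
  2^2 mod 7 = (2 * 2) mod 7 = 4
  2^3 mod 7 = (4 * 2) mod 7 = 1
  2^4 mod 7 = (1 * 2) mod 7 = 2
  2^5 mod 7 = (2 * 2) mod 7 = 4
  2^6 mod 7 = (4 * 2) mod 7 = 1
  2^7 mod 7 = (1 * 2) mod 7 = 2
Result: A = 2.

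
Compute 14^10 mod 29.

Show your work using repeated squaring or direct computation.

Step 1: Compute 14^10 mod 29 step by step, reducing modulo 29 at each step.
  14^1 mod 29 = 14
  14^2 mod 29 = (14 * 14) mod 29 = 22
  14^3 mod 29 = (22 * 14) mod 29 = 18
  14^4 mod 29 = (18 * 14) mod 29 = 20
  14^5 mod 29 = (20 * 14) mod 29 = 19
  14^6 mod 29 = (19 * 14) mod 29 = 5
  14^7 mod 29 = (5 * 14) mod 29 = 12
  14^8 mod 29 = (12 * 14) mod 29 = 23
  14^9 mod 29 = (23 * 14) mod 29 = 3
  14^10 mod 29 = (3 * 14) mod 29 = 13
Step 2: Result = 13.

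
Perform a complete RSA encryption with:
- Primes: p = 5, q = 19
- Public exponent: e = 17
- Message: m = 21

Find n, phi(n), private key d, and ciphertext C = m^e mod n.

Step 1: n = 5 * 19 = 95.
Step 2: phi(n) = (5-1)(19-1) = 4 * 18 = 72.
Step 3: Find d = 17^(-1) mod 72 = 17.
  Verify: 17 * 17 = 289 = 1 (mod 72).
Step 4: C = 21^17 mod 95 = 86.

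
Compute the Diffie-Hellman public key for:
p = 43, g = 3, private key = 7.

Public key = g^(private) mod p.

Step 1: A = g^a mod p = 3^7 mod 43.
  3^1 mod 43 = 3
  3^2 mod 43 = (3 * 3) mod 43 = 9
  3^3 mod 43 = (9 * 3) mod 43 = 27
  3^4 mod 43 = (27 * 3) mod 43 = 38
  3^5 mod 43 = (38 * 3) mod 43 = 28
  3^6 mod 43 = (28 * 3) mod 43 = 41
  3^7 mod 43 = (41 * 3) mod 43 = 37
Result: A = 37.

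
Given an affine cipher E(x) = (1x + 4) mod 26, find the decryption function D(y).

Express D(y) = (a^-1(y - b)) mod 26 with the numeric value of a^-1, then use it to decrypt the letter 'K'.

Step 1: Find a^-1, the modular inverse of 1 mod 26.
Step 2: We need 1 * a^-1 = 1 (mod 26).
Step 3: 1 * 1 = 1 = 0 * 26 + 1, so a^-1 = 1.
Step 4: D(y) = 1(y - 4) mod 26.
Step 5: Apply to 'K' (y = 10): D(10) = 1 * (10 - 4) mod 26 = 1 * 6 mod 26 = 6 -> 'G'.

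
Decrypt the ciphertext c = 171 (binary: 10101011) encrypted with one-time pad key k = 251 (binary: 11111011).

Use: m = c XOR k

Step 1: XOR ciphertext with key:
  Ciphertext: 10101011
  Key:        11111011
  XOR:        01010000
Step 2: Plaintext = 01010000 = 80 in decimal.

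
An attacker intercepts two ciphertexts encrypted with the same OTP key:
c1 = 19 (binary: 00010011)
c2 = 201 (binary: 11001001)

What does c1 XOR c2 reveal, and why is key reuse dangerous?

Step 1: c1 XOR c2 = (m1 XOR k) XOR (m2 XOR k).
Step 2: By XOR associativity/commutativity: = m1 XOR m2 XOR k XOR k = m1 XOR m2.
Step 3: 00010011 XOR 11001001 = 11011010 = 218.
Step 4: The key cancels out! An attacker learns m1 XOR m2 = 218, revealing the relationship between plaintexts.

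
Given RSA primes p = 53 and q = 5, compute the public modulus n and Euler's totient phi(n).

Step 1: n = p * q = 53 * 5 = 265.
Step 2: phi(n) = (p-1)(q-1) = 52 * 4 = 208.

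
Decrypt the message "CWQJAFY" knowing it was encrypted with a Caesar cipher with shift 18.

Step 1: Reverse the shift by subtracting 18 from each letter position.
  C (position 2) -> position (2-18) mod 26 = 10 -> K
  W (position 22) -> position (22-18) mod 26 = 4 -> E
  Q (position 16) -> position (16-18) mod 26 = 24 -> Y
  J (position 9) -> position (9-18) mod 26 = 17 -> R
  A (position 0) -> position (0-18) mod 26 = 8 -> I
  F (position 5) -> position (5-18) mod 26 = 13 -> N
  Y (position 24) -> position (24-18) mod 26 = 6 -> G
Decrypted message: KEYRING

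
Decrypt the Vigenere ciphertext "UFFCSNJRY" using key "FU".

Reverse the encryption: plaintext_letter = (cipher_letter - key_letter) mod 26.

Step 1: Extend key: FUFUFUFUF
Step 2: Decrypt each letter (c - k) mod 26:
  U(20) - F(5) = (20-5) mod 26 = 15 = P
  F(5) - U(20) = (5-20) mod 26 = 11 = L
  F(5) - F(5) = (5-5) mod 26 = 0 = A
  C(2) - U(20) = (2-20) mod 26 = 8 = I
  S(18) - F(5) = (18-5) mod 26 = 13 = N
  N(13) - U(20) = (13-20) mod 26 = 19 = T
  J(9) - F(5) = (9-5) mod 26 = 4 = E
  R(17) - U(20) = (17-20) mod 26 = 23 = X
  Y(24) - F(5) = (24-5) mod 26 = 19 = T
Plaintext: PLAINTEXT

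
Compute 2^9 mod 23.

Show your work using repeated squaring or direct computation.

Step 1: Compute 2^9 mod 23 step by step, reducing modulo 23 at each step.
  2^1 mod 23 = 2
  2^2 mod 23 = (2 * 2) mod 23 = 4
  2^3 mod 23 = (4 * 2) mod 23 = 8
  2^4 mod 23 = (8 * 2) mod 23 = 16
  2^5 mod 23 = (16 * 2) mod 23 = 9
  2^6 mod 23 = (9 * 2) mod 23 = 18
  2^7 mod 23 = (18 * 2) mod 23 = 13
  2^8 mod 23 = (13 * 2) mod 23 = 3
  2^9 mod 23 = (3 * 2) mod 23 = 6
Step 2: Result = 6.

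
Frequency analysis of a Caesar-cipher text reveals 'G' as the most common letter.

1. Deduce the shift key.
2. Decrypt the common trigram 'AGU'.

Step 1: In English, 'E' is the most frequent letter (12.7%).
Step 2: The most frequent ciphertext letter is 'G' (position 6).
Step 3: Shift = (6 - 4) mod 26 = 2.
Step 4: Decrypt 'AGU' by shifting back 2:
  A -> Y
  G -> E
  U -> S
Step 5: 'AGU' decrypts to 'YES'.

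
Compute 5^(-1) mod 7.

Step 1: We need x such that 5 * x = 1 (mod 7).
Step 2: Using the extended Euclidean algorithm or trial:
  5 * 3 = 15 = 2 * 7 + 1.
Step 3: Since 15 mod 7 = 1, the inverse is x = 3.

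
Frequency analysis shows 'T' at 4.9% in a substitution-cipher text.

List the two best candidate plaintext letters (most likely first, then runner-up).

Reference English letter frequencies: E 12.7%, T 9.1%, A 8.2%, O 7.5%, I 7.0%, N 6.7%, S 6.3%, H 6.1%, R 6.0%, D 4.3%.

Step 1: Observed frequency of 'T' is 4.9%.
Step 2: Compute distances to each reference frequency and sort:
  D (4.3%): difference = 0.6% <-- BEST
  R (6.0%): difference = 1.1% <-- RUNNER-UP
  H (6.1%): difference = 1.2%
  S (6.3%): difference = 1.4%
  N (6.7%): difference = 1.8%
Step 3: Most likely is 'D' (4.3%, diff 0.6%); second most likely is 'R' (6.0%, diff 1.1%).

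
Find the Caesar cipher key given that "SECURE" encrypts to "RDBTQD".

Step 1: Compare first letters: S (position 18) -> R (position 17).
Step 2: Shift = (17 - 18) mod 26 = 25.
The shift value is 25.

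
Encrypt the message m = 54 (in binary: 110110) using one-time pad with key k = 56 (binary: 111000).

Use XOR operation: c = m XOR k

Step 1: Write out the XOR operation bit by bit:
  Message: 110110
  Key:     111000
  XOR:     001110
Step 2: Convert to decimal: 001110 = 14.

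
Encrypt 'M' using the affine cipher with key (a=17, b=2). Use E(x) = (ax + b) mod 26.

Step 1: Convert 'M' to number: x = 12.
Step 2: E(12) = (17 * 12 + 2) mod 26 = 206 mod 26 = 24.
Step 3: Convert 24 back to letter: Y.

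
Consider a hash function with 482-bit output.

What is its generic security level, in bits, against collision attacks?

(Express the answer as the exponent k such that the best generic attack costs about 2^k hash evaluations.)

Step 1: The hash has a 482-bit output.
Step 2: Collision resistance means it should be infeasible to find any x != y with h(x) = h(y).
By the birthday bound, a generic collision search succeeds after about sqrt(2^482) = 2^(482/2) = 2^241 evaluations.
Step 3: Security level = 241 bits.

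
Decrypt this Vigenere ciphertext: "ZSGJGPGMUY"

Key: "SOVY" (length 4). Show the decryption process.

Step 1: Key 'SOVY' has length 4. Extended key: SOVYSOVYSO
Step 2: Decrypt each position:
  Z(25) - S(18) = 7 = H
  S(18) - O(14) = 4 = E
  G(6) - V(21) = 11 = L
  J(9) - Y(24) = 11 = L
  G(6) - S(18) = 14 = O
  P(15) - O(14) = 1 = B
  G(6) - V(21) = 11 = L
  M(12) - Y(24) = 14 = O
  U(20) - S(18) = 2 = C
  Y(24) - O(14) = 10 = K
Plaintext: HELLOBLOCK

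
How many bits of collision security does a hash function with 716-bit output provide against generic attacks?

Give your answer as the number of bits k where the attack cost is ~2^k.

Step 1: The hash has a 716-bit output.
Step 2: Collision resistance means it should be infeasible to find any x != y with h(x) = h(y).
By the birthday bound, a generic collision search succeeds after about sqrt(2^716) = 2^(716/2) = 2^358 evaluations.
Step 3: Security level = 358 bits.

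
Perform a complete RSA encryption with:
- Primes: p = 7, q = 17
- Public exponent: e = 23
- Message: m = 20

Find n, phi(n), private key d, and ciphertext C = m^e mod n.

Step 1: n = 7 * 17 = 119.
Step 2: phi(n) = (7-1)(17-1) = 6 * 16 = 96.
Step 3: Find d = 23^(-1) mod 96 = 71.
  Verify: 23 * 71 = 1633 = 1 (mod 96).
Step 4: C = 20^23 mod 119 = 62.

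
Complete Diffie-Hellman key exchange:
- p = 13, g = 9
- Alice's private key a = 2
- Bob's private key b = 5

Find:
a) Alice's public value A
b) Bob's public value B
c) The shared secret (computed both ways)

Step 1: A = g^a mod p = 9^2 mod 13 = 3.
Step 2: B = g^b mod p = 9^5 mod 13 = 3.
Step 3: Alice computes s = B^a mod p = 3^2 mod 13 = 9.
Step 4: Bob computes s = A^b mod p = 3^5 mod 13 = 9.
Both sides agree: shared secret = 9.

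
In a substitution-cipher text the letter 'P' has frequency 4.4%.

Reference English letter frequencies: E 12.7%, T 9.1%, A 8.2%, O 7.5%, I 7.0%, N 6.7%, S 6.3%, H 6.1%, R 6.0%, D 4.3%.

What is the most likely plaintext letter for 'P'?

Step 1: The observed frequency is 4.4%.
Step 2: Compare with English frequencies:
  E: 12.7% (difference: 8.3%)
  T: 9.1% (difference: 4.7%)
  A: 8.2% (difference: 3.8%)
  O: 7.5% (difference: 3.1%)
  I: 7.0% (difference: 2.6%)
  N: 6.7% (difference: 2.3%)
  S: 6.3% (difference: 1.9%)
  H: 6.1% (difference: 1.7%)
  R: 6.0% (difference: 1.6%)
  D: 4.3% (difference: 0.1%) <-- closest
Step 3: 'P' most likely represents 'D' (frequency 4.3%).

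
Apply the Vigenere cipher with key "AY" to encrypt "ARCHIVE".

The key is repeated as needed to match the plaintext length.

Step 1: Repeat key to match plaintext length:
  Plaintext: ARCHIVE
  Key:       AYAYAYA
Step 2: Encrypt each letter:
  A(0) + A(0) = (0+0) mod 26 = 0 = A
  R(17) + Y(24) = (17+24) mod 26 = 15 = P
  C(2) + A(0) = (2+0) mod 26 = 2 = C
  H(7) + Y(24) = (7+24) mod 26 = 5 = F
  I(8) + A(0) = (8+0) mod 26 = 8 = I
  V(21) + Y(24) = (21+24) mod 26 = 19 = T
  E(4) + A(0) = (4+0) mod 26 = 4 = E
Ciphertext: APCFITE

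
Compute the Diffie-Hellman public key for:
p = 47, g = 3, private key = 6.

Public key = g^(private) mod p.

Step 1: A = g^a mod p = 3^6 mod 47.
  3^1 mod 47 = 3
  3^2 mod 47 = (3 * 3) mod 47 = 9
  3^3 mod 47 = (9 * 3) mod 47 = 27
  3^4 mod 47 = (27 * 3) mod 47 = 34
  3^5 mod 47 = (34 * 3) mod 47 = 8
  3^6 mod 47 = (8 * 3) mod 47 = 24
Result: A = 24.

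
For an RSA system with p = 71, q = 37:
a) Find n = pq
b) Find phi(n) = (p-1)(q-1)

Step 1: n = p * q = 71 * 37 = 2627.
Step 2: phi(n) = (p-1)(q-1) = 70 * 36 = 2520.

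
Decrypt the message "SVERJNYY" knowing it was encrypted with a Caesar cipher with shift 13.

Step 1: Reverse the shift by subtracting 13 from each letter position.
  S (position 18) -> position (18-13) mod 26 = 5 -> F
  V (position 21) -> position (21-13) mod 26 = 8 -> I
  E (position 4) -> position (4-13) mod 26 = 17 -> R
  R (position 17) -> position (17-13) mod 26 = 4 -> E
  J (position 9) -> position (9-13) mod 26 = 22 -> W
  N (position 13) -> position (13-13) mod 26 = 0 -> A
  Y (position 24) -> position (24-13) mod 26 = 11 -> L
  Y (position 24) -> position (24-13) mod 26 = 11 -> L
Decrypted message: FIREWALL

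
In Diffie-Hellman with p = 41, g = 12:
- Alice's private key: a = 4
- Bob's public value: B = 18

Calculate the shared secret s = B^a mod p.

Step 1: s = B^a mod p = 18^4 mod 41.
  18^1 mod 41 = 18
  18^2 mod 41 = (18 * 18) mod 41 = 37
  18^3 mod 41 = (37 * 18) mod 41 = 10
  18^4 mod 41 = (10 * 18) mod 41 = 16
Result: shared secret = 16.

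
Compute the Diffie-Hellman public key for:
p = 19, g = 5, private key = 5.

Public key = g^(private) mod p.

Step 1: A = g^a mod p = 5^5 mod 19.
  5^1 mod 19 = 5
  5^2 mod 19 = (5 * 5) mod 19 = 6
  5^3 mod 19 = (6 * 5) mod 19 = 11
  5^4 mod 19 = (11 * 5) mod 19 = 17
  5^5 mod 19 = (17 * 5) mod 19 = 9
Result: A = 9.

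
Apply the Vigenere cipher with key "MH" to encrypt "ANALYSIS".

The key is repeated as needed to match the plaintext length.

Step 1: Repeat key to match plaintext length:
  Plaintext: ANALYSIS
  Key:       MHMHMHMH
Step 2: Encrypt each letter:
  A(0) + M(12) = (0+12) mod 26 = 12 = M
  N(13) + H(7) = (13+7) mod 26 = 20 = U
  A(0) + M(12) = (0+12) mod 26 = 12 = M
  L(11) + H(7) = (11+7) mod 26 = 18 = S
  Y(24) + M(12) = (24+12) mod 26 = 10 = K
  S(18) + H(7) = (18+7) mod 26 = 25 = Z
  I(8) + M(12) = (8+12) mod 26 = 20 = U
  S(18) + H(7) = (18+7) mod 26 = 25 = Z
Ciphertext: MUMSKZUZ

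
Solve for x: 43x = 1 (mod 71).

Step 1: We need x such that 43 * x = 1 (mod 71).
Step 2: Using the extended Euclidean algorithm or trial:
  43 * 38 = 1634 = 23 * 71 + 1.
Step 3: Since 1634 mod 71 = 1, the inverse is x = 38.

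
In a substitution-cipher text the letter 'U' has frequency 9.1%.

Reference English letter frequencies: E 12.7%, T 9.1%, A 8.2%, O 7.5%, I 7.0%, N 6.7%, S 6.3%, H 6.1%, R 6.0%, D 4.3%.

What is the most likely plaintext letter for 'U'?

Step 1: The observed frequency is 9.1%.
Step 2: Compare with English frequencies:
  E: 12.7% (difference: 3.6%)
  T: 9.1% (difference: 0.0%) <-- closest
  A: 8.2% (difference: 0.9%)
  O: 7.5% (difference: 1.6%)
  I: 7.0% (difference: 2.1%)
  N: 6.7% (difference: 2.4%)
  S: 6.3% (difference: 2.8%)
  H: 6.1% (difference: 3.0%)
  R: 6.0% (difference: 3.1%)
  D: 4.3% (difference: 4.8%)
Step 3: 'U' most likely represents 'T' (frequency 9.1%).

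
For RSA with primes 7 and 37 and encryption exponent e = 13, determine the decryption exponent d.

Step 1: n = 7 * 37 = 259.
Step 2: phi(n) = 6 * 36 = 216.
Step 3: Find d such that 13 * d = 1 (mod 216).
Step 4: d = 13^(-1) mod 216 = 133.
Verification: 13 * 133 = 1729 = 8 * 216 + 1.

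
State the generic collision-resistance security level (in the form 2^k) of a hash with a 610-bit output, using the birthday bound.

Step 1: The birthday paradox gives collision probability ~50% after sqrt(2^n) = 2^(n/2) hashes.
Step 2: For 610-bit output: 2^(610/2) = 2^305.
Step 3: Approximately 2^305 hash computations needed.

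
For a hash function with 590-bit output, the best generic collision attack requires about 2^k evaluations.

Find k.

Step 1: The hash has a 590-bit output.
Step 2: Collision resistance means it should be infeasible to find any x != y with h(x) = h(y).
By the birthday bound, a generic collision search succeeds after about sqrt(2^590) = 2^(590/2) = 2^295 evaluations.
Step 3: Security level = 295 bits.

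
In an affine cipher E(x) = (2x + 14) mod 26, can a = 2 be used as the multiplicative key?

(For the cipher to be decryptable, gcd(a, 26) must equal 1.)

Step 1: Compute gcd(2, 26).
Step 2: gcd(2, 26) = 2.
Since gcd = 2 != 1, 2 shares a common factor with 26, so it cannot be used.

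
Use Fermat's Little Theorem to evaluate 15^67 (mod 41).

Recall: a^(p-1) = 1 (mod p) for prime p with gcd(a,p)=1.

Step 1: Since 41 is prime, by Fermat's Little Theorem: 15^40 = 1 (mod 41).
Step 2: Reduce exponent: 67 mod 40 = 27.
Step 3: So 15^67 = 15^27 (mod 41).
Step 4: 15^27 mod 41 = 7.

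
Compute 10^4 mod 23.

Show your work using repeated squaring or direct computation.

Step 1: Compute 10^4 mod 23 step by step, reducing modulo 23 at each step.
  10^1 mod 23 = 10
  10^2 mod 23 = (10 * 10) mod 23 = 8
  10^3 mod 23 = (8 * 10) mod 23 = 11
  10^4 mod 23 = (11 * 10) mod 23 = 18
Step 2: Result = 18.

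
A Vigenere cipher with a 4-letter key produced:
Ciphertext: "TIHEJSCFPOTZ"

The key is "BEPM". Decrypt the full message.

Step 1: Key 'BEPM' has length 4. Extended key: BEPMBEPMBEPM
Step 2: Decrypt each position:
  T(19) - B(1) = 18 = S
  I(8) - E(4) = 4 = E
  H(7) - P(15) = 18 = S
  E(4) - M(12) = 18 = S
  J(9) - B(1) = 8 = I
  S(18) - E(4) = 14 = O
  C(2) - P(15) = 13 = N
  F(5) - M(12) = 19 = T
  P(15) - B(1) = 14 = O
  O(14) - E(4) = 10 = K
  T(19) - P(15) = 4 = E
  Z(25) - M(12) = 13 = N
Plaintext: SESSIONTOKEN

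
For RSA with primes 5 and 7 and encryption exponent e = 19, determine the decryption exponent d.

Step 1: n = 5 * 7 = 35.
Step 2: phi(n) = 4 * 6 = 24.
Step 3: Find d such that 19 * d = 1 (mod 24).
Step 4: d = 19^(-1) mod 24 = 19.
Verification: 19 * 19 = 361 = 15 * 24 + 1.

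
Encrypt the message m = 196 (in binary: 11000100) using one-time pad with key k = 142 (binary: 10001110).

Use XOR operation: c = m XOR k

Step 1: Write out the XOR operation bit by bit:
  Message: 11000100
  Key:     10001110
  XOR:     01001010
Step 2: Convert to decimal: 01001010 = 74.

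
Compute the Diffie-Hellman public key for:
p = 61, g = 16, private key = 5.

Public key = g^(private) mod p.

Step 1: A = g^a mod p = 16^5 mod 61.
  16^1 mod 61 = 16
  16^2 mod 61 = (16 * 16) mod 61 = 12
  16^3 mod 61 = (12 * 16) mod 61 = 9
  16^4 mod 61 = (9 * 16) mod 61 = 22
  16^5 mod 61 = (22 * 16) mod 61 = 47
Result: A = 47.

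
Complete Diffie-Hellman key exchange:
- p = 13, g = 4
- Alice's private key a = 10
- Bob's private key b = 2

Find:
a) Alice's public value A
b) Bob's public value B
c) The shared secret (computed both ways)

Step 1: A = g^a mod p = 4^10 mod 13 = 9.
Step 2: B = g^b mod p = 4^2 mod 13 = 3.
Step 3: Alice computes s = B^a mod p = 3^10 mod 13 = 3.
Step 4: Bob computes s = A^b mod p = 9^2 mod 13 = 3.
Both sides agree: shared secret = 3.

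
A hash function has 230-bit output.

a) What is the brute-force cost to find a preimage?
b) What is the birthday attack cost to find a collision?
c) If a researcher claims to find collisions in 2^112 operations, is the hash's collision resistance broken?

Step 1: Preimage resistance requires brute-force of 2^230 operations.
Step 2: Collision resistance (birthday bound) = 2^(230/2) = 2^115.
Step 3: The claimed attack costs 2^112 operations.
Step 4: Since 2^112 < 2^115, the claimed attack beats the generic birthday bound, so collision resistance is broken.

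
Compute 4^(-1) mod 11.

Step 1: We need x such that 4 * x = 1 (mod 11).
Step 2: Using the extended Euclidean algorithm or trial:
  4 * 3 = 12 = 1 * 11 + 1.
Step 3: Since 12 mod 11 = 1, the inverse is x = 3.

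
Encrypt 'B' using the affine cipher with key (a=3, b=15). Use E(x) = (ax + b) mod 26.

Step 1: Convert 'B' to number: x = 1.
Step 2: E(1) = (3 * 1 + 15) mod 26 = 18 mod 26 = 18.
Step 3: Convert 18 back to letter: S.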